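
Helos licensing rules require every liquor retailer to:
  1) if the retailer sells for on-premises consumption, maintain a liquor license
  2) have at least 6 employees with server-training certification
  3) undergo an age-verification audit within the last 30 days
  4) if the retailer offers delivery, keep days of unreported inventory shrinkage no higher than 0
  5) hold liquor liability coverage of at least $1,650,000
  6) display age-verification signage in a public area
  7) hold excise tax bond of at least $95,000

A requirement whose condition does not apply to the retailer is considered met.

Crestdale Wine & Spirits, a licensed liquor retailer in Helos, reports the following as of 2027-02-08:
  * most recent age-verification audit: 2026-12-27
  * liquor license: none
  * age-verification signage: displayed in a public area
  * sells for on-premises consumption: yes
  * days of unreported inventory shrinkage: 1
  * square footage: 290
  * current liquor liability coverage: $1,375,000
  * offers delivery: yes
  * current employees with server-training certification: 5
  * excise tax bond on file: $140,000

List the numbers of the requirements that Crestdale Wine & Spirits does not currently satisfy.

1, 2, 3, 4, 5

1. condition 'sells for on-premises consumption' holds; liquor license absent → not met
2. employees with server-training certification 5 < 6 → not met
3. age-verification audit 43 days ago vs limit 30 → not met
4. condition 'offers delivery' holds; days of unreported inventory shrinkage 1 > 0 → not met
5. liquor liability coverage $1,375,000 < $1,650,000 → not met
6. age-verification signage present → met
7. excise tax bond $140,000 ≥ $95,000 → met
Not met: 1, 2, 3, 4, 5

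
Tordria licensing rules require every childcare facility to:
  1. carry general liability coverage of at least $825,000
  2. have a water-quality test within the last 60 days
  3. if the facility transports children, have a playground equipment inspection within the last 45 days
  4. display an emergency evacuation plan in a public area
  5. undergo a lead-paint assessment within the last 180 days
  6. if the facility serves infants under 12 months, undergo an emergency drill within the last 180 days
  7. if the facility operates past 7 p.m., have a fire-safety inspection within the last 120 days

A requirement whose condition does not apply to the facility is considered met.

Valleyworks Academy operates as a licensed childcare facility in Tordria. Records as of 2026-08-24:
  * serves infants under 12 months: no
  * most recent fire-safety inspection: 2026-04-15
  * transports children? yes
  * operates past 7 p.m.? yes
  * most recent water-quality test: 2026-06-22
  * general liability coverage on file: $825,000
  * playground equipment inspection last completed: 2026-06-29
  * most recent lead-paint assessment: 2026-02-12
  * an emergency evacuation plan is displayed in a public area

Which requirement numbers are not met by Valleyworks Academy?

1. general liability coverage $825,000 ≥ $825,000 → met
2. water-quality test 63 days ago vs limit 60 → not met
3. condition 'transports children' holds; playground equipment inspection 56 days ago vs limit 45 → not met
4. emergency evacuation plan present → met
5. lead-paint assessment 193 days ago vs limit 180 → not met
6. condition 'serves infants under 12 months' does not hold → requirement n/a → met
7. condition 'operates past 7 p.m.' holds; fire-safety inspection 131 days ago vs limit 120 → not met
Not met: 2, 3, 5, 7

2, 3, 5, 7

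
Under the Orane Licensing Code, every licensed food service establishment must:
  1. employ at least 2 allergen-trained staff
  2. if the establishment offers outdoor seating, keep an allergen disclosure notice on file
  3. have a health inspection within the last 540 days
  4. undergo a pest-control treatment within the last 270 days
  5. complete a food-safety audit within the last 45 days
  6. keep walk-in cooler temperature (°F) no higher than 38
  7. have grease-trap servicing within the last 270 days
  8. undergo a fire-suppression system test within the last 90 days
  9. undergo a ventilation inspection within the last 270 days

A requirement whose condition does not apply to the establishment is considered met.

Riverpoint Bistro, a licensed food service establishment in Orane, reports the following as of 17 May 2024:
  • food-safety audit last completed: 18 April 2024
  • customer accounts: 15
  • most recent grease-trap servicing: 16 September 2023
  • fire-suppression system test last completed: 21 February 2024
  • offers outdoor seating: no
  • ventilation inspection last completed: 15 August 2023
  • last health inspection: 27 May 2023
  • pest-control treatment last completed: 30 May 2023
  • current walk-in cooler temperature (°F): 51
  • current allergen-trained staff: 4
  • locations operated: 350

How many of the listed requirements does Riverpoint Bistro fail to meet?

3

1. allergen-trained staff 4 ≥ 2 → met
2. condition 'offers outdoor seating' does not hold → requirement n/a → met
3. health inspection 356 days ago vs limit 540 → met
4. pest-control treatment 353 days ago vs limit 270 → not met
5. food-safety audit 29 days ago vs limit 45 → met
6. walk-in cooler temperature (°F) 51 > 38 → not met
7. grease-trap servicing 244 days ago vs limit 270 → met
8. fire-suppression system test 86 days ago vs limit 90 → met
9. ventilation inspection 276 days ago vs limit 270 → not met
Not met: 3 of 9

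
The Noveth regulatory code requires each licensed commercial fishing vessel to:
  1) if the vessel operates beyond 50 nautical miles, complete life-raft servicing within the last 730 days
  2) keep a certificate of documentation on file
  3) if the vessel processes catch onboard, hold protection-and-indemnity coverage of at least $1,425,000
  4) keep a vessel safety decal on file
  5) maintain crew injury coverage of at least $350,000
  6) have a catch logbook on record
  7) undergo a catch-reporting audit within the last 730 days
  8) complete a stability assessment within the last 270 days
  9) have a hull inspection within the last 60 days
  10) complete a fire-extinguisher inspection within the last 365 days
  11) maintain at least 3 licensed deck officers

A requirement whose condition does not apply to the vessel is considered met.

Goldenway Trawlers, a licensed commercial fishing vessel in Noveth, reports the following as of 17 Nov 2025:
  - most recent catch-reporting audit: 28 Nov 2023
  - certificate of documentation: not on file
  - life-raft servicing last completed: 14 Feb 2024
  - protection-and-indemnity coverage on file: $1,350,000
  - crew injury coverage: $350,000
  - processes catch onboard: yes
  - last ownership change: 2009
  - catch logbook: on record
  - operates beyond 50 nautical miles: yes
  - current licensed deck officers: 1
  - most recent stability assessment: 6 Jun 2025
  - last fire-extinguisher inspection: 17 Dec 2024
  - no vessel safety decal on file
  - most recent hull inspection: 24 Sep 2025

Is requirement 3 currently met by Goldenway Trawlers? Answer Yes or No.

3. condition 'processes catch onboard' holds; protection-and-indemnity coverage $1,350,000 < $1,425,000 → not met

No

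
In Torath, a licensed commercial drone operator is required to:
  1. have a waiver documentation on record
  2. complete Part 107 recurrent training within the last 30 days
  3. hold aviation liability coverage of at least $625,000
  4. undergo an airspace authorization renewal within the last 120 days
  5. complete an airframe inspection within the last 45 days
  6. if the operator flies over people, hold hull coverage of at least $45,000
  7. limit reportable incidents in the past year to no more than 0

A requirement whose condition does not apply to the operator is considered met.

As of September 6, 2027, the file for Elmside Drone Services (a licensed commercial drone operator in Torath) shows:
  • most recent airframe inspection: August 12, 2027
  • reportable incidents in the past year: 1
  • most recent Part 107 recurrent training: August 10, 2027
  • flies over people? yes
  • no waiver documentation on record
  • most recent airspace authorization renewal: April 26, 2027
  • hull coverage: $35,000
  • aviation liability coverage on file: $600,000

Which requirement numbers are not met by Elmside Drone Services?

1. waiver documentation absent → not met
2. Part 107 recurrent training 27 days ago vs limit 30 → met
3. aviation liability coverage $600,000 < $625,000 → not met
4. airspace authorization renewal 133 days ago vs limit 120 → not met
5. airframe inspection 25 days ago vs limit 45 → met
6. condition 'flies over people' holds; hull coverage $35,000 < $45,000 → not met
7. reportable incidents in the past year 1 > 0 → not met
Not met: 1, 3, 4, 6, 7

1, 3, 4, 6, 7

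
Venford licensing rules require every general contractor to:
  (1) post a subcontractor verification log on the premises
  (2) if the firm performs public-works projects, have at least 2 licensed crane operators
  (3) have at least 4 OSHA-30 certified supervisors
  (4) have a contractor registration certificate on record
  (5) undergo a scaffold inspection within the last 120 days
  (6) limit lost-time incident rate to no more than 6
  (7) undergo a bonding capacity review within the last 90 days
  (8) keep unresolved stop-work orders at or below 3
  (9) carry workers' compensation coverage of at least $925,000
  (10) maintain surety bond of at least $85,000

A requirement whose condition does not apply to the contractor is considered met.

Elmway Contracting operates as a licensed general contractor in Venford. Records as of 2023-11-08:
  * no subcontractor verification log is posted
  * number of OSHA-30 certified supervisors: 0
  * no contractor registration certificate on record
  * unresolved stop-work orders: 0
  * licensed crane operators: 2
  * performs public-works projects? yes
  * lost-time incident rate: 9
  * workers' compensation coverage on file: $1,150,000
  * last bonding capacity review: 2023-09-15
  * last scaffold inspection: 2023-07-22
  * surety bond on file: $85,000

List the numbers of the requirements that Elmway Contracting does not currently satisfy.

1, 3, 4, 6

1. subcontractor verification log absent → not met
2. condition 'performs public-works projects' holds; licensed crane operators 2 ≥ 2 → met
3. OSHA-30 certified supervisors 0 < 4 → not met
4. contractor registration certificate absent → not met
5. scaffold inspection 109 days ago vs limit 120 → met
6. lost-time incident rate 9 > 6 → not met
7. bonding capacity review 54 days ago vs limit 90 → met
8. unresolved stop-work orders 0 ≤ 3 → met
9. workers' compensation coverage $1,150,000 ≥ $925,000 → met
10. surety bond $85,000 ≥ $85,000 → met
Not met: 1, 3, 4, 6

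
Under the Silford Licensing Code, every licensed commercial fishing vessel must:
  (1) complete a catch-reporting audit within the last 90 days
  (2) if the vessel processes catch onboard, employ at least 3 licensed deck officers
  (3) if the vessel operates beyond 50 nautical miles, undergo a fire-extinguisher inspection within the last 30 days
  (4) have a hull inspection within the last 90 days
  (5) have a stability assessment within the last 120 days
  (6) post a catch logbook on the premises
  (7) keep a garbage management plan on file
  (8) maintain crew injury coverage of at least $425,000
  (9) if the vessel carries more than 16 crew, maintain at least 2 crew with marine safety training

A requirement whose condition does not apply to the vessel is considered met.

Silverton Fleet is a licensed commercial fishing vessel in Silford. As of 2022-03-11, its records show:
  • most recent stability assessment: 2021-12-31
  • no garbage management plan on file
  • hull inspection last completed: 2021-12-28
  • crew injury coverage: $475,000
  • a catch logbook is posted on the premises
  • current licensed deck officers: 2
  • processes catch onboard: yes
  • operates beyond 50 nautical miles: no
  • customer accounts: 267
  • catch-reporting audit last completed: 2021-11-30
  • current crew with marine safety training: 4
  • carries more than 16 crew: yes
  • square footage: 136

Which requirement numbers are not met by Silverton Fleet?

1, 2, 7

1. catch-reporting audit 101 days ago vs limit 90 → not met
2. condition 'processes catch onboard' holds; licensed deck officers 2 < 3 → not met
3. condition 'operates beyond 50 nautical miles' does not hold → requirement n/a → met
4. hull inspection 73 days ago vs limit 90 → met
5. stability assessment 70 days ago vs limit 120 → met
6. catch logbook present → met
7. garbage management plan absent → not met
8. crew injury coverage $475,000 ≥ $425,000 → met
9. condition 'carries more than 16 crew' holds; crew with marine safety training 4 ≥ 2 → met
Not met: 1, 2, 7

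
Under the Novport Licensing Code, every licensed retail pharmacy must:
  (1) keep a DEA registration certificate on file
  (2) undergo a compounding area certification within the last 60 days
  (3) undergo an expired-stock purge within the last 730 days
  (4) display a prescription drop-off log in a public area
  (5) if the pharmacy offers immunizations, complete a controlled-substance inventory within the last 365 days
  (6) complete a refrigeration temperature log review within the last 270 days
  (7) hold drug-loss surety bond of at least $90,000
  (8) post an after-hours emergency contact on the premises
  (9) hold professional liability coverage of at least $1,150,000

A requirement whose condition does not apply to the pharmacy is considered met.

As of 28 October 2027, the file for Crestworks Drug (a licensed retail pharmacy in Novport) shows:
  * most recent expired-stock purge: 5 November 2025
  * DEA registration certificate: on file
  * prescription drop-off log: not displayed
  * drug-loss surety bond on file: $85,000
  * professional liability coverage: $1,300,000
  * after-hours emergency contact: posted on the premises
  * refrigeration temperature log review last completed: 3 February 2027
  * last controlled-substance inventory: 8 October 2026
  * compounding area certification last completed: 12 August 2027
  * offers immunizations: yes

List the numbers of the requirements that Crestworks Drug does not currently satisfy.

1. DEA registration certificate present → met
2. compounding area certification 77 days ago vs limit 60 → not met
3. expired-stock purge 722 days ago vs limit 730 → met
4. prescription drop-off log absent → not met
5. condition 'offers immunizations' holds; controlled-substance inventory 385 days ago vs limit 365 → not met
6. refrigeration temperature log review 267 days ago vs limit 270 → met
7. drug-loss surety bond $85,000 < $90,000 → not met
8. after-hours emergency contact present → met
9. professional liability coverage $1,300,000 ≥ $1,150,000 → met
Not met: 2, 4, 5, 7

2, 4, 5, 7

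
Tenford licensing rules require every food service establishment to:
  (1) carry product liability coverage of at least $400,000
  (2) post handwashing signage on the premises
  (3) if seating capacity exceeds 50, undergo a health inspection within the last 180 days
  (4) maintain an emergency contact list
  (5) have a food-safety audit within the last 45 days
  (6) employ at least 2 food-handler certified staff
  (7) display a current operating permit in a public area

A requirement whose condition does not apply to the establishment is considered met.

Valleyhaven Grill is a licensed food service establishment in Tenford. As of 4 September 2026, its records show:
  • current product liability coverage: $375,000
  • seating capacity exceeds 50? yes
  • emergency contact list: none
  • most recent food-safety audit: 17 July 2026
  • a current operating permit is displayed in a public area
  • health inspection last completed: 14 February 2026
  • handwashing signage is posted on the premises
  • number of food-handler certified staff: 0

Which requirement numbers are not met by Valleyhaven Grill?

1, 3, 4, 5, 6

1. product liability coverage $375,000 < $400,000 → not met
2. handwashing signage present → met
3. condition 'seating capacity exceeds 50' holds; health inspection 202 days ago vs limit 180 → not met
4. emergency contact list absent → not met
5. food-safety audit 49 days ago vs limit 45 → not met
6. food-handler certified staff 0 < 2 → not met
7. current operating permit present → met
Not met: 1, 3, 4, 5, 6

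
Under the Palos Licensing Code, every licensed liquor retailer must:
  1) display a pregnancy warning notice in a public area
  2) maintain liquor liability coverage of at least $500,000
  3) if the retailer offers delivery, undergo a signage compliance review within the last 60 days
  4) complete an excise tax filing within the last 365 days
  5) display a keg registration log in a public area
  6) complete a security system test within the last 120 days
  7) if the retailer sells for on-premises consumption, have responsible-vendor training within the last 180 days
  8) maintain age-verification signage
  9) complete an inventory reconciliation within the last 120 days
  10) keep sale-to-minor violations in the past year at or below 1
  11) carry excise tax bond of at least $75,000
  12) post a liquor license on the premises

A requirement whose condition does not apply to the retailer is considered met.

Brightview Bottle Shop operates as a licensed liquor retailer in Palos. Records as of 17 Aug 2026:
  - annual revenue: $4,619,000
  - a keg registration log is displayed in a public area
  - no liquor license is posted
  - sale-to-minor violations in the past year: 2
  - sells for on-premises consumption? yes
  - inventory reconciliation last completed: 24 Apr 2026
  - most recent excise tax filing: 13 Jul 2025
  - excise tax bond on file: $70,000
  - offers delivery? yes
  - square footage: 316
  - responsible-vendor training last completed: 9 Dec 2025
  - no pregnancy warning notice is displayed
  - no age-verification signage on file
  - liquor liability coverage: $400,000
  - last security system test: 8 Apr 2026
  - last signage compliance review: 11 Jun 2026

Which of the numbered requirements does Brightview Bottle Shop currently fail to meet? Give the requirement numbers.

1, 2, 3, 4, 6, 7, 8, 10, 11, 12

1. pregnancy warning notice absent → not met
2. liquor liability coverage $400,000 < $500,000 → not met
3. condition 'offers delivery' holds; signage compliance review 67 days ago vs limit 60 → not met
4. excise tax filing 400 days ago vs limit 365 → not met
5. keg registration log present → met
6. security system test 131 days ago vs limit 120 → not met
7. condition 'sells for on-premises consumption' holds; responsible-vendor training 251 days ago vs limit 180 → not met
8. age-verification signage absent → not met
9. inventory reconciliation 115 days ago vs limit 120 → met
10. sale-to-minor violations in the past year 2 > 1 → not met
11. excise tax bond $70,000 < $75,000 → not met
12. liquor license absent → not met
Not met: 1, 2, 3, 4, 6, 7, 8, 10, 11, 12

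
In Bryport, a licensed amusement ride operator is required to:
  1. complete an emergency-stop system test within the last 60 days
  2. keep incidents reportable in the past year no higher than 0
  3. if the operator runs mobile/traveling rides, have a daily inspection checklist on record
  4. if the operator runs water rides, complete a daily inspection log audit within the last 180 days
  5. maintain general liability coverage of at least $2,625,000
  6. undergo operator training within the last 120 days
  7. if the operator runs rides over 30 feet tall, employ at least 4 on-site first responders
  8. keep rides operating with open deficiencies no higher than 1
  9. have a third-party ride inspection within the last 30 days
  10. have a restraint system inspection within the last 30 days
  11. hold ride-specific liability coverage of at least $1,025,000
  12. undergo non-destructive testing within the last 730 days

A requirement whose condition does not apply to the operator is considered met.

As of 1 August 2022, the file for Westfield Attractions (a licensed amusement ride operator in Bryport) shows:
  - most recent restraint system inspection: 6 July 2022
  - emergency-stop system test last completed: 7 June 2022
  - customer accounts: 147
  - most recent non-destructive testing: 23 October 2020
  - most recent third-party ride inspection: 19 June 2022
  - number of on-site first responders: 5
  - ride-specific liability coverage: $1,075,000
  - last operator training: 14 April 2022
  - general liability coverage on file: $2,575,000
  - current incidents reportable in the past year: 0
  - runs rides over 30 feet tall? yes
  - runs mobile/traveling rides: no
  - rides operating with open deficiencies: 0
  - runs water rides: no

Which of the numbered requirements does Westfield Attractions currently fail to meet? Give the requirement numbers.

1. emergency-stop system test 55 days ago vs limit 60 → met
2. incidents reportable in the past year 0 ≤ 0 → met
3. condition 'runs mobile/traveling rides' does not hold → requirement n/a → met
4. condition 'runs water rides' does not hold → requirement n/a → met
5. general liability coverage $2,575,000 < $2,625,000 → not met
6. operator training 109 days ago vs limit 120 → met
7. condition 'runs rides over 30 feet tall' holds; on-site first responders 5 ≥ 4 → met
8. rides operating with open deficiencies 0 ≤ 1 → met
9. third-party ride inspection 43 days ago vs limit 30 → not met
10. restraint system inspection 26 days ago vs limit 30 → met
11. ride-specific liability coverage $1,075,000 ≥ $1,025,000 → met
12. non-destructive testing 647 days ago vs limit 730 → met
Not met: 5, 9

5, 9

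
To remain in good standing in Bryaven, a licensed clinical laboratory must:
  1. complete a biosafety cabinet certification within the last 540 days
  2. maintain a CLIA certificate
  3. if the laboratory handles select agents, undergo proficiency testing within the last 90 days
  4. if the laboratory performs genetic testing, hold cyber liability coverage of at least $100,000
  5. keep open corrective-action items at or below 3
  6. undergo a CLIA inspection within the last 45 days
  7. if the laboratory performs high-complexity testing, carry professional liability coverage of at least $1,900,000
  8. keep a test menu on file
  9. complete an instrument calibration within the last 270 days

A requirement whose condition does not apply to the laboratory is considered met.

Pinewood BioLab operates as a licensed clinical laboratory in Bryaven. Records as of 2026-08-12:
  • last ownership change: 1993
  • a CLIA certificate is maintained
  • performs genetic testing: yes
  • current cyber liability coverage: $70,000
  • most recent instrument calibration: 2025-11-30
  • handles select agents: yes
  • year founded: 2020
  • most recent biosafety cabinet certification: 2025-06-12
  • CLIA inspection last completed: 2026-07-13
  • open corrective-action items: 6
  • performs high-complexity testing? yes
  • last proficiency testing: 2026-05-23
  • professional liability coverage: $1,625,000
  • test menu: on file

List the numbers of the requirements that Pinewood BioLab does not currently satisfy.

1. biosafety cabinet certification 426 days ago vs limit 540 → met
2. CLIA certificate present → met
3. condition 'handles select agents' holds; proficiency testing 81 days ago vs limit 90 → met
4. condition 'performs genetic testing' holds; cyber liability coverage $70,000 < $100,000 → not met
5. open corrective-action items 6 > 3 → not met
6. CLIA inspection 30 days ago vs limit 45 → met
7. condition 'performs high-complexity testing' holds; professional liability coverage $1,625,000 < $1,900,000 → not met
8. test menu present → met
9. instrument calibration 255 days ago vs limit 270 → met
Not met: 4, 5, 7

4, 5, 7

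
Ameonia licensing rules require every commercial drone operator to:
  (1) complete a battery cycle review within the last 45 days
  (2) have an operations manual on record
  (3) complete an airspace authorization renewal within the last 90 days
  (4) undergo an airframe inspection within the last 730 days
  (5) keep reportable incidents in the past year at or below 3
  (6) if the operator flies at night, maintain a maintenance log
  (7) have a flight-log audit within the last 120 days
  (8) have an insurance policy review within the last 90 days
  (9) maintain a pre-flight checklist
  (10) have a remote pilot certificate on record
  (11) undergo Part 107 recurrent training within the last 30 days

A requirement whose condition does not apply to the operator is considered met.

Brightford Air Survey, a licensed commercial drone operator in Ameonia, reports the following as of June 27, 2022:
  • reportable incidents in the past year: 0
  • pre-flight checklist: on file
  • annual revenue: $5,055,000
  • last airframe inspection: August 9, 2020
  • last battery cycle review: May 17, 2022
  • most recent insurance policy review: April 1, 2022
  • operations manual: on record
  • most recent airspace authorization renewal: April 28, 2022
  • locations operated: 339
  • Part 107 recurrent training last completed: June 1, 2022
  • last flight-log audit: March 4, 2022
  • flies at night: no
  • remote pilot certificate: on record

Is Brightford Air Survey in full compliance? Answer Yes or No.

1. battery cycle review 41 days ago vs limit 45 → met
2. operations manual present → met
3. airspace authorization renewal 60 days ago vs limit 90 → met
4. airframe inspection 687 days ago vs limit 730 → met
5. reportable incidents in the past year 0 ≤ 3 → met
6. condition 'flies at night' does not hold → requirement n/a → met
7. flight-log audit 115 days ago vs limit 120 → met
8. insurance policy review 87 days ago vs limit 90 → met
9. pre-flight checklist present → met
10. remote pilot certificate present → met
11. Part 107 recurrent training 26 days ago vs limit 30 → met
All met.

Yes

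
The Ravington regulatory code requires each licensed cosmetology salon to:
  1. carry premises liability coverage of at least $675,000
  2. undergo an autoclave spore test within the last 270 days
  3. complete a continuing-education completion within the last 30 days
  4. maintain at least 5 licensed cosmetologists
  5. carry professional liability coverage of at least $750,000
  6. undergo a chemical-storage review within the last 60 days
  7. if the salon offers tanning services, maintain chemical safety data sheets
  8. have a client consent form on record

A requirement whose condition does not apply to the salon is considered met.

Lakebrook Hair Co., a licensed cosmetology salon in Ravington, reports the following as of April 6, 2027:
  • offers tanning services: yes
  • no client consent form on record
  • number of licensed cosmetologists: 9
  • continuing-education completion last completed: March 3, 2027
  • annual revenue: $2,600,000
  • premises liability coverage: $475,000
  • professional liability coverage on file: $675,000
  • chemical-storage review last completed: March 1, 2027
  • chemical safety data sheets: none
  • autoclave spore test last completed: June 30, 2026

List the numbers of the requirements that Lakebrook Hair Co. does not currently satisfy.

1. premises liability coverage $475,000 < $675,000 → not met
2. autoclave spore test 280 days ago vs limit 270 → not met
3. continuing-education completion 34 days ago vs limit 30 → not met
4. licensed cosmetologists 9 ≥ 5 → met
5. professional liability coverage $675,000 < $750,000 → not met
6. chemical-storage review 36 days ago vs limit 60 → met
7. condition 'offers tanning services' holds; chemical safety data sheets absent → not met
8. client consent form absent → not met
Not met: 1, 2, 3, 5, 7, 8

1, 2, 3, 5, 7, 8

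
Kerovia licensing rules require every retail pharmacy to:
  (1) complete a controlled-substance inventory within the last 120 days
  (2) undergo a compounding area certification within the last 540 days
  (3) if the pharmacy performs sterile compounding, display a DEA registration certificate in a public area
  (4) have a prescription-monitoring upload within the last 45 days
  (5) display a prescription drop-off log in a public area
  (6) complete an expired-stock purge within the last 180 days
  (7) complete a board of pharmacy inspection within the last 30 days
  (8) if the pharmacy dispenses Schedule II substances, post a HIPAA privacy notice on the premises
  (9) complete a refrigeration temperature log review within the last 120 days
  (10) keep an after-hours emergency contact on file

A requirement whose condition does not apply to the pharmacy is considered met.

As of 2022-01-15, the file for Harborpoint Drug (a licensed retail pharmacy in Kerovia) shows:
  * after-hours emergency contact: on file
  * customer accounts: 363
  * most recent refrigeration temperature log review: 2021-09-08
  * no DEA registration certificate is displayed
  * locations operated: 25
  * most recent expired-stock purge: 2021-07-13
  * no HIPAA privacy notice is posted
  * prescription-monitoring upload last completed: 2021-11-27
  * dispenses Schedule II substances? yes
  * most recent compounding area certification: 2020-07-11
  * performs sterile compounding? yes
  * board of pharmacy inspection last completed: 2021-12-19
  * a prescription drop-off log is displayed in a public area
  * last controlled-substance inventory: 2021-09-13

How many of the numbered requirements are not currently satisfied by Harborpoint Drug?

7

1. controlled-substance inventory 124 days ago vs limit 120 → not met
2. compounding area certification 553 days ago vs limit 540 → not met
3. condition 'performs sterile compounding' holds; DEA registration certificate absent → not met
4. prescription-monitoring upload 49 days ago vs limit 45 → not met
5. prescription drop-off log present → met
6. expired-stock purge 186 days ago vs limit 180 → not met
7. board of pharmacy inspection 27 days ago vs limit 30 → met
8. condition 'dispenses Schedule II substances' holds; HIPAA privacy notice absent → not met
9. refrigeration temperature log review 129 days ago vs limit 120 → not met
10. after-hours emergency contact present → met
Not met: 7 of 10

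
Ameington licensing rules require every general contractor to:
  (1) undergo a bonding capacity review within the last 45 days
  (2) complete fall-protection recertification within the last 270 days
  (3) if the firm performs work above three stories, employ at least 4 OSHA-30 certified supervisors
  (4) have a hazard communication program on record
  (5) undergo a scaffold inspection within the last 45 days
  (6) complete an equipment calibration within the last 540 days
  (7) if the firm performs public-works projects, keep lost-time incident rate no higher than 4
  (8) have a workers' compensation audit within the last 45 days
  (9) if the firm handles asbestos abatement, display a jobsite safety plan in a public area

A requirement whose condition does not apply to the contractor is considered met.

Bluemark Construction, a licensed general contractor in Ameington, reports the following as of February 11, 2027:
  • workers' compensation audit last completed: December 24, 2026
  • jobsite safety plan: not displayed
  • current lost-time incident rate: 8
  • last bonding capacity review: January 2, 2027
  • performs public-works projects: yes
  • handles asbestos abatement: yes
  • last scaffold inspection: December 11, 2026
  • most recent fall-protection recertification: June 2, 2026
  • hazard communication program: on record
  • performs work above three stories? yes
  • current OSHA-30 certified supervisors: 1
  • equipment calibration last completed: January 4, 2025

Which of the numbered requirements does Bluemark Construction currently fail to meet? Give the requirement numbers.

1. bonding capacity review 40 days ago vs limit 45 → met
2. fall-protection recertification 254 days ago vs limit 270 → met
3. condition 'performs work above three stories' holds; OSHA-30 certified supervisors 1 < 4 → not met
4. hazard communication program present → met
5. scaffold inspection 62 days ago vs limit 45 → not met
6. equipment calibration 768 days ago vs limit 540 → not met
7. condition 'performs public-works projects' holds; lost-time incident rate 8 > 4 → not met
8. workers' compensation audit 49 days ago vs limit 45 → not met
9. condition 'handles asbestos abatement' holds; jobsite safety plan absent → not met
Not met: 3, 5, 6, 7, 8, 9

3, 5, 6, 7, 8, 9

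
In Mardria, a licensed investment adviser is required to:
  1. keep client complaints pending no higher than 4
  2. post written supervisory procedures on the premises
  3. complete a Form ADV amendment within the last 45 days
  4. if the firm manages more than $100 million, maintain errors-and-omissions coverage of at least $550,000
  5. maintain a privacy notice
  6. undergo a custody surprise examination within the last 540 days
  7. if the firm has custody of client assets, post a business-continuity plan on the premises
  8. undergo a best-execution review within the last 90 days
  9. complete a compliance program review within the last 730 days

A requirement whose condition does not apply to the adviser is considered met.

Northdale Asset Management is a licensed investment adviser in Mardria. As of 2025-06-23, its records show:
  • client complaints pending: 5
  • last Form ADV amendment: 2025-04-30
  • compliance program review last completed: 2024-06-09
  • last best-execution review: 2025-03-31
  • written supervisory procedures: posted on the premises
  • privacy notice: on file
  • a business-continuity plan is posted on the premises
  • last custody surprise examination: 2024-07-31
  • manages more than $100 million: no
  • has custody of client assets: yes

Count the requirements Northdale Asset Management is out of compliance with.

2

1. client complaints pending 5 > 4 → not met
2. written supervisory procedures present → met
3. Form ADV amendment 54 days ago vs limit 45 → not met
4. condition 'manages more than $100 million' does not hold → requirement n/a → met
5. privacy notice present → met
6. custody surprise examination 327 days ago vs limit 540 → met
7. condition 'has custody of client assets' holds; business-continuity plan present → met
8. best-execution review 84 days ago vs limit 90 → met
9. compliance program review 379 days ago vs limit 730 → met
Not met: 2 of 9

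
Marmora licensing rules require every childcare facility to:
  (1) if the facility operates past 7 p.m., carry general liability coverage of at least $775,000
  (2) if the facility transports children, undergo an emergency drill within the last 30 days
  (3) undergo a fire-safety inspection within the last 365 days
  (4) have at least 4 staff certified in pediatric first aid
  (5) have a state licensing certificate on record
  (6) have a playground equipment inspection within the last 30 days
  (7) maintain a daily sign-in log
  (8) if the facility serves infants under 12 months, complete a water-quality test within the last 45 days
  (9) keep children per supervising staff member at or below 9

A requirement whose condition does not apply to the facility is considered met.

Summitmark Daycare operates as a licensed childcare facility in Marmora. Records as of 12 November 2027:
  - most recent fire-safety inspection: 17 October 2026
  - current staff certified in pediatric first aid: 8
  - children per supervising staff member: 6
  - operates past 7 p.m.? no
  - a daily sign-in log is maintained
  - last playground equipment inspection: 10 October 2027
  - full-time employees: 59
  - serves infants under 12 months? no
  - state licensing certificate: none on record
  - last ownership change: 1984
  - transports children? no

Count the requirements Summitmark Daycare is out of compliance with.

1. condition 'operates past 7 p.m.' does not hold → requirement n/a → met
2. condition 'transports children' does not hold → requirement n/a → met
3. fire-safety inspection 391 days ago vs limit 365 → not met
4. staff certified in pediatric first aid 8 ≥ 4 → met
5. state licensing certificate absent → not met
6. playground equipment inspection 33 days ago vs limit 30 → not met
7. daily sign-in log present → met
8. condition 'serves infants under 12 months' does not hold → requirement n/a → met
9. children per supervising staff member 6 ≤ 9 → met
Not met: 3 of 9

3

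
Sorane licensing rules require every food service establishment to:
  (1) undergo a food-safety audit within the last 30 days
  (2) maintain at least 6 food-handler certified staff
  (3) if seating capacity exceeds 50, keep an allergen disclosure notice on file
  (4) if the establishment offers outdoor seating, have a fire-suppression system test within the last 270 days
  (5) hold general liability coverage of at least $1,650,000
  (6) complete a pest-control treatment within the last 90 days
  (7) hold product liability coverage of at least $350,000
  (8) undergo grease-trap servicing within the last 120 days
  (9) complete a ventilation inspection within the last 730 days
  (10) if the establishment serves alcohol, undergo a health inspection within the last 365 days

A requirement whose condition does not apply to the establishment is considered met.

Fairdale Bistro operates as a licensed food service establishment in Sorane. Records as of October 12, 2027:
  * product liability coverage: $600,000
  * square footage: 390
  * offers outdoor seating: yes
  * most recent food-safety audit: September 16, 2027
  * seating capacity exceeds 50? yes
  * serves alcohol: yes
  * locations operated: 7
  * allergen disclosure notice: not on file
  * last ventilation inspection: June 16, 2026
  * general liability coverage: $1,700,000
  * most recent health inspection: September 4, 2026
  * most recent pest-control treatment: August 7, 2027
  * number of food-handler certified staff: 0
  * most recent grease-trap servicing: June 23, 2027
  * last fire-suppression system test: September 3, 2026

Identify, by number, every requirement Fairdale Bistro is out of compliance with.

1. food-safety audit 26 days ago vs limit 30 → met
2. food-handler certified staff 0 < 6 → not met
3. condition 'seating capacity exceeds 50' holds; allergen disclosure notice absent → not met
4. condition 'offers outdoor seating' holds; fire-suppression system test 404 days ago vs limit 270 → not met
5. general liability coverage $1,700,000 ≥ $1,650,000 → met
6. pest-control treatment 66 days ago vs limit 90 → met
7. product liability coverage $600,000 ≥ $350,000 → met
8. grease-trap servicing 111 days ago vs limit 120 → met
9. ventilation inspection 483 days ago vs limit 730 → met
10. condition 'serves alcohol' holds; health inspection 403 days ago vs limit 365 → not met
Not met: 2, 3, 4, 10

2, 3, 4, 10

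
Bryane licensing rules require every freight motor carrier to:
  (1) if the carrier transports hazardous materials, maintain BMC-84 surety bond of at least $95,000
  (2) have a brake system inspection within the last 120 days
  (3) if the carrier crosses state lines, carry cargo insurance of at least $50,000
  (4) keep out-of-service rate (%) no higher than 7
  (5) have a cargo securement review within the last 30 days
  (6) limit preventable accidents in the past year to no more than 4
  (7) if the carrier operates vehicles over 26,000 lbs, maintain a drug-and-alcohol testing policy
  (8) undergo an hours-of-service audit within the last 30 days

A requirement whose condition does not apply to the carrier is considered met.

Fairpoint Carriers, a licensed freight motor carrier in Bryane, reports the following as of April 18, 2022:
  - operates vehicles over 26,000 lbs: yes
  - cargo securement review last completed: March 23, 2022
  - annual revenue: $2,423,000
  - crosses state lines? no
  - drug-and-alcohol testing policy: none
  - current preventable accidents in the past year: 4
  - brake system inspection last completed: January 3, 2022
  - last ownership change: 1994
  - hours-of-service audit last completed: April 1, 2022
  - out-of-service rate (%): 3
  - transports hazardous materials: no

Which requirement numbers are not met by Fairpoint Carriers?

1. condition 'transports hazardous materials' does not hold → requirement n/a → met
2. brake system inspection 105 days ago vs limit 120 → met
3. condition 'crosses state lines' does not hold → requirement n/a → met
4. out-of-service rate (%) 3 ≤ 7 → met
5. cargo securement review 26 days ago vs limit 30 → met
6. preventable accidents in the past year 4 ≤ 4 → met
7. condition 'operates vehicles over 26,000 lbs' holds; drug-and-alcohol testing policy absent → not met
8. hours-of-service audit 17 days ago vs limit 30 → met
Not met: 7

7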